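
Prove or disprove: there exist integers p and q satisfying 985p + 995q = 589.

No, no such integers exist.

gcd(985, 995) = 5, so every integer of the form 985p + 995q is a multiple of 5.
But 589 = 5·117 + 4, so 5 ∤ 589.
Therefore 985p + 995q = 589 has no solution in integers.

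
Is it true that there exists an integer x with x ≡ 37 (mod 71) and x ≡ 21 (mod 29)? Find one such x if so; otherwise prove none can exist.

gcd(71, 29) = 1, so the Chinese Remainder Theorem guarantees exactly one residue class mod 2059 satisfying both.
Write x = 37 + 71t and require 37 + 71t ≡ 21 (mod 29), i.e. 71t ≡ 13 (mod 29).
71 ≡ 13 (mod 29), so this reads 13t ≡ 13 (mod 29). Since 13·9 = 117 = 4·29 + 1, the inverse of 13 mod 29 is 9.
Multiplying by 9: t ≡ 9·13 = 117 ≡ 1 (mod 29).
Taking t = 1 gives x = 37 + 71·1 = 108.
Verify: 108 = 1·71 + 37 and 108 = 3·29 + 21. ✓

x = 108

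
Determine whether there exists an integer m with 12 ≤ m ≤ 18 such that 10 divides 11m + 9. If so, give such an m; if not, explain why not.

No such integer m in that range exists.

For m = 12, 13, …, 18 the values of 11m + 9 modulo 10 are 1, 2, 3, 4, 5, 6, 7 respectively.
The residue 0 does not occur, so no m in [12, 18] makes 11m + 9 a multiple of 10.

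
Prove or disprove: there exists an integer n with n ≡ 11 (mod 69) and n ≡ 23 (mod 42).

n = 149

Here gcd(69, 42) = 3, and both 11 and 23 leave remainder 2 mod 3, so the system is consistent.
The integers ≡ 11 (mod 69) are 11, 80, 149, …; their remainders mod 42 are 11, 38, 23, so n = 149 is the first that is ≡ 23 (mod 42).
Check: 149 mod 69 = 11, 149 mod 42 = 23. ✓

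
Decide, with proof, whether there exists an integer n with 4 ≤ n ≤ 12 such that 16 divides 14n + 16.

n = 8

At n = 8 we get 14·8 + 16 = 128, and 128 = 16·8.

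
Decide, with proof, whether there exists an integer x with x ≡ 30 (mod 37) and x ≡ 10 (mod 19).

x = 67

Since 37 and 19 share no common factor, CRT says the pair of congruences has a solution (unique mod 703).
Write x = 30 + 37t and require 30 + 37t ≡ 10 (mod 19), i.e. 37t ≡ 18 (mod 19).
37 ≡ 18 (mod 19), so this reads 18t ≡ 18 (mod 19). Note 18·18 = 324 ≡ 1 (mod 19) (as 324 − 1 = 17·19), so 18⁻¹ ≡ 18.
Therefore t ≡ 18·18 = 324 ≡ 1 (mod 19).
Taking t = 1 gives x = 30 + 37·1 = 67.
Check: 67 mod 37 = 30, 67 mod 19 = 10. ✓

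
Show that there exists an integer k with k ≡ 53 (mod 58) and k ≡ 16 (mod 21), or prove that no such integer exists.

gcd(58, 21) = 1, so the Chinese Remainder Theorem guarantees exactly one residue class mod 1218 satisfying both.
Any solution of the first congruence is k = 53 + 58t; substituting into the second, 58t ≡ 16 − 53 ≡ 5 (mod 21).
58 ≡ 16 (mod 21), so this reads 16t ≡ 5 (mod 21). To invert 16 modulo 21: 21 = 1·16 + 5, 16 = 3·5 + 1, 5 = 5·1 + 0, and unwinding, 1 = 16 − 3·5 = 16 − 3·(21 − 1·16) = −3·21 + 4·16. Thus 16⁻¹ ≡ 4 (mod 21).
Therefore t ≡ 4·5 = 20 (mod 21).
With t = 20: k = 53 + 58·20 = 1213.
Indeed 1213 ≡ 53 (mod 58) and 1213 ≡ 16 (mod 21).

k = 1213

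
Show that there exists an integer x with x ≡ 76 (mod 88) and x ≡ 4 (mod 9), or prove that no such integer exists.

x = 76

Since 88 and 9 share no common factor, CRT says the pair of congruences has a solution (unique mod 792).
Any solution of the first congruence is x = 76 + 88t; substituting into the second, 88t ≡ 4 − 76 ≡ 0 (mod 9).
88 ≡ 7 (mod 9), so this reads 7t ≡ 0 (mod 9). t = 0 satisfies this.
Taking t = 0 gives x = 76 + 88·0 = 76.
Indeed 76 ≡ 76 (mod 88) and 76 ≡ 4 (mod 9).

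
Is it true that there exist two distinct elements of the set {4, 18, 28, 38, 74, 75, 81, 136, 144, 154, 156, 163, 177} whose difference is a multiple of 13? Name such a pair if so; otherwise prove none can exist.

There is no such pair.

Two integers differ by a multiple of 13 exactly when they have the same residue mod 13. The residues are 4↦4, 18↦5, 28↦2, 38↦12, 74↦9, 75↦10, 81↦3, 136↦6, 144↦1, 154↦11, 156↦0, 163↦7, 177↦8.
All 13 residues are distinct, so no two elements differ by a multiple of 13.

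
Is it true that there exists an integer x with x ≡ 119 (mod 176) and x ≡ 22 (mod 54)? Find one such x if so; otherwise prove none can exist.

Reduce both congruences modulo 2, which divides 176 and 54: they say x ≡ 119 (mod 2) and x ≡ 22 (mod 2).
But 119 mod 2 = 1 while 22 mod 2 = 0, a contradiction.
Hence the system has no solution.

No such integer exists.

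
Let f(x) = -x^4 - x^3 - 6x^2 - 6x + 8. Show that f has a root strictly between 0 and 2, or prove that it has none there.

Yes, f has a root in the interval.

f(0) = 8 and f(2) = -52, which have opposite signs.
As a polynomial, f is continuous on every closed interval.
By the Intermediate Value Theorem, f takes the value 0 somewhere in the open interval.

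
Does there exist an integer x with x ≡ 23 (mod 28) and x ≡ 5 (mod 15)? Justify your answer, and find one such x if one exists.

The moduli 28 and 15 are coprime, so by the Chinese Remainder Theorem a unique solution modulo 420 exists.
Any solution of the first congruence is x = 23 + 28t; substituting into the second, 28t ≡ 5 − 23 ≡ 12 (mod 15).
28 ≡ 13 (mod 15), so this reads 13t ≡ 12 (mod 15). To invert 13 modulo 15: 15 = 1·13 + 2, 13 = 6·2 + 1, 2 = 2·1 + 0, and unwinding, 1 = 13 − 6·2 = 13 − 6·(15 − 1·13) = −6·15 + 7·13. Thus 13⁻¹ ≡ 7 (mod 15).
Multiplying by 7: t ≡ 7·12 = 84 ≡ 9 (mod 15).
With t = 9: x = 23 + 28·9 = 275.
Indeed 275 ≡ 23 (mod 28) and 275 ≡ 5 (mod 15).

x = 275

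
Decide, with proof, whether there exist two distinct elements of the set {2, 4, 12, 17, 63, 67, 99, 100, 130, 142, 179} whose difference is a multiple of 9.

4 mod 9 = 4 and 67 mod 9 = 4, so 67 − 4 = 63 = 7·9.

Yes: 4 and 67.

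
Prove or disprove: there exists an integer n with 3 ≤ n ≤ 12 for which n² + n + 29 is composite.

At n = 4: 4² + 4 + 29 = 49 = 7·7, which is composite.

n = 4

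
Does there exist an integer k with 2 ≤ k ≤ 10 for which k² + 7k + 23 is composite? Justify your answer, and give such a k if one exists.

At k = 7: 7² + 7·7 + 23 = 121 = 11·11, which is composite.

k = 7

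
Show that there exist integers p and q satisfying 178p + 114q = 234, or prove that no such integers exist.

gcd(178, 114) = 2, and 2 divides 234, so integer solutions exist.
Dividing through by 2 reduces the equation to 89p + 57q = 117.
Euclidean algorithm: 89 = 1·57 + 32, 57 = 1·32 + 25, 32 = 1·25 + 7, 25 = 3·7 + 4, 7 = 1·4 + 3, 4 = 1·3 + 1, 3 = 3·1 + 0.
Back-substituting, 1 = 4 − 1·3 = 4 − (7 − 1·4) = −7 + 2·4 = −7 + 2·(25 − 3·7) = 2·25 − 7·7 = 2·25 − 7·(32 − 1·25) = −7·32 + 9·25 = −7·32 + 9·(57 − 1·32) = 9·57 − 16·32 = 9·57 − 16·(89 − 1·57) = −16·89 + 25·57; that is, 89·(-16) + 57·25 = 1.
Multiplying through by 117: p = (-16)·117 = -1872, q = 25·117 = 2925 is a solution.
The general solution is p = -1872 + 57k, q = 2925 − 89k; taking k = 33 gives the smaller pair p = 9, q = -12.
Indeed 178·9 + 114·(-12) = 1602 − 1368 = 234.

p = 9, q = -12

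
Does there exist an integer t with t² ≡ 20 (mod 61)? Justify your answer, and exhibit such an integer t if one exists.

t = 9

Take t = 9. Then 9² = 81 = 1·61 + 20, so 9² ≡ 20 (mod 61).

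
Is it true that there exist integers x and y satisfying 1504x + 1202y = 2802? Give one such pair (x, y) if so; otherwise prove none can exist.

x = 65, y = -79

Every value of 1504x + 1202y is a multiple of gcd(1504, 1202) = 2; since 2 ∣ 2802, solutions exist.
Dividing through by 2 reduces the equation to 752x + 601y = 1401.
Dividing repeatedly: 752 = 1·601 + 151, 601 = 3·151 + 148, 151 = 1·148 + 3, 148 = 49·3 + 1, 3 = 3·1 + 0.
Back-substituting, 1 = 148 − 49·3 = 148 − 49·(151 − 1·148) = −49·151 + 50·148 = −49·151 + 50·(601 − 3·151) = 50·601 − 199·151 = 50·601 − 199·(752 − 1·601) = −199·752 + 249·601; that is, 752·(-199) + 601·249 = 1.
Scaling by 1401 gives the particular solution (x, y) = (-278799, 348849).
The general solution is x = -278799 + 601k, y = 348849 − 752k; taking k = 464 gives the smaller pair x = 65, y = -79.
Check: 1504·65 + 1202·(-79) = 97760 − 94958 = 2802. ✓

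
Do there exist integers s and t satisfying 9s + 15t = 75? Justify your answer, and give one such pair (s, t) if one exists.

Since gcd(9, 15) = 3 and 75 = 3·25, Bézout's identity guarantees a solution.
Dividing through by 3 reduces the equation to 3s + 5t = 25.
Run the Euclidean algorithm on 5 and 3: 5 = 1·3 + 2, 3 = 1·2 + 1, 2 = 2·1 + 0.
Back-substituting, 1 = 3 − 1·2 = 3 − (5 − 1·3) = −5 + 2·3; that is, 3·2 + 5·(-1) = 1.
Scaling by 25 gives the particular solution (s, t) = (50, -25).
Subtracting 10·5 from s and adding 10·3 to t gives the tidier solution (0, 5).
Indeed 9·0 + 15·5 = 0 + 75 = 75.

s = 0, t = 5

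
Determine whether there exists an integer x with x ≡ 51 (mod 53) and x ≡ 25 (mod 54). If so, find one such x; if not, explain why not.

x = 1429

gcd(53, 54) = 1, so the Chinese Remainder Theorem guarantees exactly one residue class mod 2862 satisfying both.
Write x = 51 + 53t and require 51 + 53t ≡ 25 (mod 54), i.e. 53t ≡ 28 (mod 54).
Invert 53 mod 54 by the Euclidean algorithm: 54 = 1·53 + 1, 53 = 53·1 + 0; back-substituting, 1 = 54 − 1·53. Hence 53·(-1) ≡ 1, so 53⁻¹ ≡ -1 ≡ 53 (mod 54).
Multiplying by 53: t ≡ 53·28 = 1484 ≡ 26 (mod 54).
Taking t = 26 gives x = 51 + 53·26 = 1429.
Verify: 1429 = 26·53 + 51 and 1429 = 26·54 + 25. ✓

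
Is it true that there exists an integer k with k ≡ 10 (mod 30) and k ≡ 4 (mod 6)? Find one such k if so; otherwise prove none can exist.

k = 10

gcd(30, 6) = 6. A simultaneous solution exists iff 10 ≡ 4 (mod 6); here 10 mod 6 = 4 = 4 mod 6, so it does.
In fact k = 10 itself already satisfies 10 mod 6 = 4.
Verify: 10 = 0·30 + 10 and 10 = 1·6 + 4. ✓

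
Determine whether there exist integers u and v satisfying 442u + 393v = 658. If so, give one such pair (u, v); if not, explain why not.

u = 238, v = -266

Since gcd(442, 393) = 1, every integer is an integer combination of 442 and 393.
Euclidean algorithm: 442 = 1·393 + 49, 393 = 8·49 + 1, 49 = 49·1 + 0.
Back-substituting, 1 = 393 − 8·49 = 393 − 8·(442 − 1·393) = −8·442 + 9·393; that is, 442·(-8) + 393·9 = 1.
Multiplying through by 658: u = (-8)·658 = -5264, v = 9·658 = 5922 is a solution.
The general solution is u = -5264 + 393k, v = 5922 − 442k; taking k = 14 gives the smaller pair u = 238, v = -266.
Indeed 442·238 + 393·(-266) = 105196 − 104538 = 658.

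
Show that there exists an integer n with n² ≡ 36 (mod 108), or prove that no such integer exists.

Take n = 96. Then 96² = 9216 = 85·108 + 36, so 96² ≡ 36 (mod 108).

n = 96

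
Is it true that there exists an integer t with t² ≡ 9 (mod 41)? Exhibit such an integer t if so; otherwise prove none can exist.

t = 38

t = 38 works: 38² = 1444, and 1444 − 9 = 1435 = 35·41.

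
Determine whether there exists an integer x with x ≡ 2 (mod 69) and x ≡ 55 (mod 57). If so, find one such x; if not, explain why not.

Reduce both congruences modulo 3, which divides 69 and 57: they say x ≡ 2 (mod 3) and x ≡ 55 (mod 3).
But 2 mod 3 = 2 while 55 mod 3 = 1, a contradiction.
So no integer satisfies both congruences.

No such integer exists.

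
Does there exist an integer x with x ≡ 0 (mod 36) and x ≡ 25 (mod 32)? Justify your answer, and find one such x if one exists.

gcd(36, 32) = 4. If x ≡ 0 (mod 36) and x ≡ 25 (mod 32), then x ≡ 0 (mod 4) and x ≡ 25 (mod 4).
But 0 mod 4 = 0 while 25 mod 4 = 1, a contradiction.
Hence the system has no solution.

There is no such integer.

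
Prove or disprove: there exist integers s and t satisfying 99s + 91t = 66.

99 and 91 are coprime, so 99s + 91t ranges over all of ℤ.
Euclidean algorithm: 99 = 1·91 + 8, 91 = 11·8 + 3, 8 = 2·3 + 2, 3 = 1·2 + 1, 2 = 2·1 + 0.
Unwinding: 1 = 3 − 1·2 = 3 − (8 − 2·3) = −8 + 3·3 = −8 + 3·(91 − 11·8) = 3·91 − 34·8 = 3·91 − 34·(99 − 1·91) = −34·99 + 37·91, i.e. 99·(-34) + 91·37 = 1.
Multiplying through by 66: s = (-34)·66 = -2244, t = 37·66 = 2442 is a solution.
The general solution is s = -2244 + 91k, t = 2442 − 99k; taking k = 25 gives the smaller pair s = 31, t = -33.
Indeed 99·31 + 91·(-33) = 3069 − 3003 = 66.

s = 31, t = -33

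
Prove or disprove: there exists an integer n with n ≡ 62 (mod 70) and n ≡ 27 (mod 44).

Reduce both congruences modulo 2, which divides 70 and 44: they say n ≡ 62 (mod 2) and n ≡ 27 (mod 2).
But 62 mod 2 = 0 while 27 mod 2 = 1, a contradiction.
Therefore no such n exists.

No such integer exists.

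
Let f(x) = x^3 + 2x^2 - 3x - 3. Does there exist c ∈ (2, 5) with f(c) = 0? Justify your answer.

The endpoint values f(2) = 7 and f(5) = 157 are both positive. Claim: f(x) > 0 for every x in (2, 5).
Shift to the endpoint 2: with x = 2 + u (0 < u < 3), one computes f(2 + u) = u^3 + 8u^2 + 17u + 7.
The nonzero coefficients here are all positive, so for u > 0 every term is positive (or zero), and the constant term 7 is strictly positive.
Therefore f(x) > 0 throughout (2, 5), and f has no zero there.

No such root exists.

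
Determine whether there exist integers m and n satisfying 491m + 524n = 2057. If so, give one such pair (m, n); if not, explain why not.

m = 287, n = -265

491 and 524 are coprime, so 491m + 524n ranges over all of ℤ.
Euclidean algorithm: 524 = 1·491 + 33, 491 = 14·33 + 29, 33 = 1·29 + 4, 29 = 7·4 + 1, 4 = 4·1 + 0.
Working back up the chain: 1 = 29 − 7·4 = 29 − 7·(33 − 1·29) = −7·33 + 8·29 = −7·33 + 8·(491 − 14·33) = 8·491 − 119·33 = 8·491 − 119·(524 − 1·491) = −119·524 + 127·491. So 491·127 + 524·(-119) = 1.
Multiplying through by 2057: m = 127·2057 = 261239, n = (-119)·2057 = -244783 is a solution.
Subtracting 498·524 from m and adding 498·491 to n gives the tidier solution (287, -265).
Indeed 491·287 + 524·(-265) = 140917 − 138860 = 2057.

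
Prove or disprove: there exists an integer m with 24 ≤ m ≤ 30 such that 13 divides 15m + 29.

At m = 24, 15·24 + 29 = 389 ≡ 12 (mod 13), and each step in m adds 15 ≡ 2 (mod 13), giving residues 12, 1, 3, 5, 7, 9, 11 for m = 24, 25, …, 30.
None is 0, so 13 never divides 15m + 29 on this range.

There is no such integer m in that range.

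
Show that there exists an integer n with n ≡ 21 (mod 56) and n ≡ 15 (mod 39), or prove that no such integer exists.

n = 1029

The moduli 56 and 39 are coprime, so by the Chinese Remainder Theorem a unique solution modulo 2184 exists.
Any solution of the first congruence is n = 21 + 56t; substituting into the second, 56t ≡ 15 − 21 ≡ 33 (mod 39).
56 ≡ 17 (mod 39), so this reads 17t ≡ 33 (mod 39). Note 17·23 = 391 ≡ 1 (mod 39) (as 391 − 1 = 10·39), so 17⁻¹ ≡ 23.
Therefore t ≡ 23·33 = 759 ≡ 18 (mod 39).
Taking t = 18 gives n = 21 + 56·18 = 1029.
Indeed 1029 ≡ 21 (mod 56) and 1029 ≡ 15 (mod 39).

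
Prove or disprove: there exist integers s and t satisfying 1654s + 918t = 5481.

Any value of 1654s + 918t is a multiple of gcd(1654, 918) = 2.
However 5481 leaves remainder 1 on division by 2.
Therefore 1654s + 918t = 5481 has no solution in integers.

No, no such integers exist.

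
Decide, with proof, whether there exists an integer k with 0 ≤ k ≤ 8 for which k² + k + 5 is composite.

At k = 8: 8² + 8 + 5 = 77 = 7·11, which is composite.

k = 8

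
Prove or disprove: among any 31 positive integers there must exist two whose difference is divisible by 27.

Yes, this is always true.

Each integer lies in one of the 27 residue classes modulo 27.
Placing 31 integers into 27 classes, some class receives at least two — say a and b.
Their difference a − b is then a multiple of 27.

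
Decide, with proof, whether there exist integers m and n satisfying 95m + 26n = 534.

Since gcd(95, 26) = 1, every integer is an integer combination of 95 and 26.
Dividing repeatedly: 95 = 3·26 + 17, 26 = 1·17 + 9, 17 = 1·9 + 8, 9 = 1·8 + 1, 8 = 8·1 + 0.
Unwinding: 1 = 9 − 1·8 = 9 − (17 − 1·9) = −17 + 2·9 = −17 + 2·(26 − 1·17) = 2·26 − 3·17 = 2·26 − 3·(95 − 3·26) = −3·95 + 11·26, i.e. 95·(-3) + 26·11 = 1.
Multiplying through by 534: m = (-3)·534 = -1602, n = 11·534 = 5874 is a solution.
Shifting by a multiple of (26, −95) keeps it a solution: m = -1602 + 62·26 = 10, n = 5874 − 62·95 = -16.
Indeed 95·10 + 26·(-16) = 950 − 416 = 534.

m = 10, n = -16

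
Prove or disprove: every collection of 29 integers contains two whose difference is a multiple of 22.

Each integer lies in one of the 22 residue classes modulo 22.
With 29 integers and only 22 classes, the pigeonhole principle forces two of them, say a and b, into the same class.
Then a ≡ b (mod 22), i.e. 22 ∣ (a − b).

True.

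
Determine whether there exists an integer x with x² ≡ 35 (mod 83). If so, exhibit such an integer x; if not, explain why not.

There is no such integer.

83 is prime, so by Euler's criterion 35 is a square mod 83 iff 35^((83−1)/2) = 35^41 ≡ 1 (mod 83).
Repeated squaring mod 83: 35^2 = 1225 ≡ 63; 35^4 ≡ 63² = 3969 ≡ 68; 35^8 ≡ 68² = 4624 ≡ 59; 35^16 ≡ 59² = 3481 ≡ 78; 35^32 ≡ 78² = 6084 ≡ 25.
Since 41 = 32 + 8 + 1, 35^41 ≡ 25 · 59 · 35; multiplying out mod 83: 25·59 = 1475 ≡ 64, then 64·35 = 2240 ≡ 82. Thus 35^41 ≡ 82 ≡ −1 (mod 83).
The value −1 means 35 is a non-residue modulo 83, so x² ≡ 35 (mod 83) is impossible.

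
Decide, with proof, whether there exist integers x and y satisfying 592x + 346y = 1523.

Any value of 592x + 346y is a multiple of gcd(592, 346) = 2.
But 1523 = 2·761 + 1, so 2 ∤ 1523.
So the equation is unsolvable over ℤ.

There are no such integers.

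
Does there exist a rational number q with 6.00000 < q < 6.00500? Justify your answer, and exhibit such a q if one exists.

Multiplying by 201: 201·6.00000 = 1206.00000 and 201·6.00500 = 1207.00500, so the integer 1207 lies strictly between them.
Hence 1207/201 is a rational number with 6.00000 < 1207/201 < 6.00500.

q = 1207/201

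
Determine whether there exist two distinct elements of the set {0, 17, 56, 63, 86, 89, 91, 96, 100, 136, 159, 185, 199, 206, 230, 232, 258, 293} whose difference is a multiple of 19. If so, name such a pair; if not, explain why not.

Reduce each element modulo 19: 0↦0, 17↦17, 56↦18, 63↦6, 86↦10, 89↦13, 91↦15, 96↦1, 100↦5, 136↦3, 159↦7, 185↦14, 199↦9, 206↦16, 230↦2, 232↦4, 258↦11, 293↦8.
These 18 residues are pairwise different, hence no difference of two elements is divisible by 19.

There is no such pair.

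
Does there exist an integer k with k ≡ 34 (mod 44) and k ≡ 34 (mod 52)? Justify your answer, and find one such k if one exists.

Here gcd(44, 52) = 4, and both 34 and 34 leave remainder 2 mod 4, so the system is consistent.
In fact k = 34 itself already satisfies 34 mod 52 = 34.
Check: 34 mod 44 = 34, 34 mod 52 = 34. ✓

k = 34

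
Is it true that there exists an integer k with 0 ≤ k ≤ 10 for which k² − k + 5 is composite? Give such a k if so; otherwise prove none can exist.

At k = 9: 9² − 9 + 5 = 77 = 7·11, which is composite.

k = 9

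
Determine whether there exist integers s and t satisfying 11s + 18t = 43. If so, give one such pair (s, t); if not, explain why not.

Since gcd(11, 18) = 1, every integer is an integer combination of 11 and 18.
Euclidean algorithm: 18 = 1·11 + 7, 11 = 1·7 + 4, 7 = 1·4 + 3, 4 = 1·3 + 1, 3 = 3·1 + 0.
Back-substituting, 1 = 4 − 1·3 = 4 − (7 − 1·4) = −7 + 2·4 = −7 + 2·(11 − 1·7) = 2·11 − 3·7 = 2·11 − 3·(18 − 1·11) = −3·18 + 5·11; that is, 11·5 + 18·(-3) = 1.
Multiplying through by 43: s = 5·43 = 215, t = (-3)·43 = -129 is a solution.
Subtracting 11·18 from s and adding 11·11 to t gives the tidier solution (17, -8).
Check: 11·17 + 18·(-8) = 187 − 144 = 43. ✓

s = 17, t = -8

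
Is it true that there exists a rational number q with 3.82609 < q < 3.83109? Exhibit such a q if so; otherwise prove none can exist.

Multiplying by 29: 29·3.82609 = 110.95661 and 29·3.83109 = 111.10161, so the integer 111 lies strictly between them.
So q = 111/29 works: it is a ratio of integers, and dividing 29·3.82609 < 111 < 29·3.83109 through by 29 gives 3.82609 < 111/29 < 3.83109.

q = 111/29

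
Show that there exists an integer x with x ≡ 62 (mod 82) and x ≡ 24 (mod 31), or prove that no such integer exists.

x = 2194

The moduli 82 and 31 are coprime, so by the Chinese Remainder Theorem a unique solution modulo 2542 exists.
Write x = 62 + 82t and require 62 + 82t ≡ 24 (mod 31), i.e. 82t ≡ 24 (mod 31).
82 ≡ 20 (mod 31), so this reads 20t ≡ 24 (mod 31). Invert 20 mod 31 by the Euclidean algorithm: 31 = 1·20 + 11, 20 = 1·11 + 9, 11 = 1·9 + 2, 9 = 4·2 + 1, 2 = 2·1 + 0; back-substituting, 1 = 9 − 4·2 = 9 − 4·(11 − 1·9) = −4·11 + 5·9 = −4·11 + 5·(20 − 1·11) = 5·20 − 9·11 = 5·20 − 9·(31 − 1·20) = −9·31 + 14·20. Hence 20·14 ≡ 1, so 20⁻¹ ≡ 14 (mod 31).
Multiplying by 14: t ≡ 14·24 = 336 ≡ 26 (mod 31).
With t = 26: x = 62 + 82·26 = 2194.
Indeed 2194 ≡ 62 (mod 82) and 2194 ≡ 24 (mod 31).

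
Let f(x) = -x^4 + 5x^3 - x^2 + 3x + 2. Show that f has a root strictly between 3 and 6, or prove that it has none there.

f(3) = 56 and f(6) = -232, which have opposite signs.
As a polynomial, f is continuous on every closed interval.
By the Intermediate Value Theorem, f takes the value 0 somewhere in the open interval.

Such a root exists.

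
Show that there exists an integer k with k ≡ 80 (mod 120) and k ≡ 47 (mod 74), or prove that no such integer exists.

Reduce both congruences modulo 2, which divides 120 and 74: they say k ≡ 80 (mod 2) and k ≡ 47 (mod 2).
These are incompatible: 80 − 47 = 33 is not divisible by 2.
Hence the system has no solution.

No, no such integer exists.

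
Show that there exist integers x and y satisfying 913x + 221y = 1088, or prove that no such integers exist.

913 and 221 are coprime, so 913x + 221y ranges over all of ℤ.
Euclidean algorithm: 913 = 4·221 + 29, 221 = 7·29 + 18, 29 = 1·18 + 11, 18 = 1·11 + 7, 11 = 1·7 + 4, 7 = 1·4 + 3, 4 = 1·3 + 1, 3 = 3·1 + 0.
Working back up the chain: 1 = 4 − 1·3 = 4 − (7 − 1·4) = −7 + 2·4 = −7 + 2·(11 − 1·7) = 2·11 − 3·7 = 2·11 − 3·(18 − 1·11) = −3·18 + 5·11 = −3·18 + 5·(29 − 1·18) = 5·29 − 8·18 = 5·29 − 8·(221 − 7·29) = −8·221 + 61·29 = −8·221 + 61·(913 − 4·221) = 61·913 − 252·221. So 913·61 + 221·(-252) = 1.
Multiplying through by 1088: x = 61·1088 = 66368, y = (-252)·1088 = -274176 is a solution.
The general solution is x = 66368 + 221k, y = -274176 − 913k; taking k = -300 gives the smaller pair x = 68, y = -276.
Indeed 913·68 + 221·(-276) = 62084 − 60996 = 1088.

x = 68, y = -276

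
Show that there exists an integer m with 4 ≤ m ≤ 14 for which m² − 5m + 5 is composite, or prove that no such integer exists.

At m = 10: 10² − 5·10 + 5 = 55 = 5·11, which is composite.

m = 10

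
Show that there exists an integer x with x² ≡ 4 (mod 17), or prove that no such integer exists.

Take x = 15. Then 15² = 225 = 13·17 + 4, so 15² ≡ 4 (mod 17).

x = 15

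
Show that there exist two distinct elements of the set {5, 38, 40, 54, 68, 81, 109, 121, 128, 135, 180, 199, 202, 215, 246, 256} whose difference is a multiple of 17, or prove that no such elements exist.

No, no such pair exists.

Reduce each element modulo 17: 5↦5, 38↦4, 40↦6, 54↦3, 68↦0, 81↦13, 109↦7, 121↦2, 128↦9, 135↦16, 180↦10, 199↦12, 202↦15, 215↦11, 246↦8, 256↦1.
No residue repeats among the 16 elements, so no pair has difference ≡ 0 (mod 17).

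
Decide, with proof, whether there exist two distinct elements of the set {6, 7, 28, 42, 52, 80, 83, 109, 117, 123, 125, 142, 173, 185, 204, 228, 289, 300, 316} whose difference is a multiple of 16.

The pair (28, 204) works.

28 mod 16 = 12 and 204 mod 16 = 12, so 204 − 28 = 176 = 11·16.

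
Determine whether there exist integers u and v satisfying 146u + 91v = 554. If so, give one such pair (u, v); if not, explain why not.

Since gcd(146, 91) = 1, every integer is an integer combination of 146 and 91.
Dividing repeatedly: 146 = 1·91 + 55, 91 = 1·55 + 36, 55 = 1·36 + 19, 36 = 1·19 + 17, 19 = 1·17 + 2, 17 = 8·2 + 1, 2 = 2·1 + 0.
Working back up the chain: 1 = 17 − 8·2 = 17 − 8·(19 − 1·17) = −8·19 + 9·17 = −8·19 + 9·(36 − 1·19) = 9·36 − 17·19 = 9·36 − 17·(55 − 1·36) = −17·55 + 26·36 = −17·55 + 26·(91 − 1·55) = 26·91 − 43·55 = 26·91 − 43·(146 − 1·91) = −43·146 + 69·91. So 146·(-43) + 91·69 = 1.
Times 554: 146·(-23822) + 91·38226 = 554, so (-23822, 38226) solves it.
The general solution is u = -23822 + 91k, v = 38226 − 146k; taking k = 262 gives the smaller pair u = 20, v = -26.
Check: 146·20 + 91·(-26) = 2920 − 2366 = 554. ✓

u = 20, v = -26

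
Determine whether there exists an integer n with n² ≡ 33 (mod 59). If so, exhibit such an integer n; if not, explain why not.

59 is prime, so by Euler's criterion 33 is a square mod 59 iff 33^((59−1)/2) = 33^29 ≡ 1 (mod 59).
Repeated squaring mod 59: 33^2 = 1089 ≡ 27; 33^4 ≡ 27² = 729 ≡ 21; 33^8 ≡ 21² = 441 ≡ 28; 33^16 ≡ 28² = 784 ≡ 17.
Since 29 = 16 + 8 + 4 + 1, 33^29 ≡ 17 · 28 · 21 · 33; multiplying out mod 59: 17·28 = 476 ≡ 4, then 4·21 = 84 ≡ 25, then 25·33 = 825 ≡ 58. Thus 33^29 ≡ 58 ≡ −1 (mod 59).
The value −1 means 33 is a non-residue modulo 59, so n² ≡ 33 (mod 59) is impossible.

There is no such integer.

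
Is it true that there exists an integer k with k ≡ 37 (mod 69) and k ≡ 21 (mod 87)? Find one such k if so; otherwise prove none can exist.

gcd(69, 87) = 3. If k ≡ 37 (mod 69) and k ≡ 21 (mod 87), then k ≡ 37 (mod 3) and k ≡ 21 (mod 3).
These are incompatible: 37 − 21 = 16 is not divisible by 3.
So no integer satisfies both congruences.

There is no such integer.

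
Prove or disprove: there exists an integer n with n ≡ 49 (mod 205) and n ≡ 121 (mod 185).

Reduce both congruences modulo 5, which divides 205 and 185: they say n ≡ 49 (mod 5) and n ≡ 121 (mod 5).
But 49 mod 5 = 4 while 121 mod 5 = 1, a contradiction.
Therefore no such n exists.

No such integer exists.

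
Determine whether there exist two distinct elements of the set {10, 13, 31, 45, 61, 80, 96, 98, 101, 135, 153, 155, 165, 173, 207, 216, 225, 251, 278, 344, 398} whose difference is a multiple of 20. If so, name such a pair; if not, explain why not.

Reduce each element mod 20: 10↦10, 13↦13, 31↦11, 45↦5, 61↦1, 80↦0, 96↦16, 98↦18, 101↦1, 135↦15, 153↦13, 155↦15, 165↦5, 173↦13, 207↦7, 216↦16, 225↦5, 251↦11, 278↦18, 344↦4, 398↦18. The residue 13 repeats (at 13 and 153), and 153 − 13 = 140 = 7·20.

Yes: 13 and 153.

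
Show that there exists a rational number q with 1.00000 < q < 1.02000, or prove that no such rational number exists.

Multiplying by 51: 51·1.00000 = 51.00000 and 51·1.02000 = 52.02000, so the integer 52 lies strictly between them.
Hence 52/51 is a rational number with 1.00000 < 52/51 < 1.02000.

q = 52/51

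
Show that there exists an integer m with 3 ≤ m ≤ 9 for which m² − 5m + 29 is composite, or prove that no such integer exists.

m = 9

At m = 9: 9² − 5·9 + 29 = 65 = 5·13, which is composite.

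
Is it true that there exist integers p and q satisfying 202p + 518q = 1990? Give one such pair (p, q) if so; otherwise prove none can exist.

Since gcd(202, 518) = 2 and 1990 = 2·995, Bézout's identity guarantees a solution.
Dividing through by 2 reduces the equation to 101p + 259q = 995.
Run the Euclidean algorithm on 259 and 101: 259 = 2·101 + 57, 101 = 1·57 + 44, 57 = 1·44 + 13, 44 = 3·13 + 5, 13 = 2·5 + 3, 5 = 1·3 + 2, 3 = 1·2 + 1, 2 = 2·1 + 0.
Unwinding: 1 = 3 − 1·2 = 3 − (5 − 1·3) = −5 + 2·3 = −5 + 2·(13 − 2·5) = 2·13 − 5·5 = 2·13 − 5·(44 − 3·13) = −5·44 + 17·13 = −5·44 + 17·(57 − 1·44) = 17·57 − 22·44 = 17·57 − 22·(101 − 1·57) = −22·101 + 39·57 = −22·101 + 39·(259 − 2·101) = 39·259 − 100·101, i.e. 101·(-100) + 259·39 = 1.
Multiplying through by 995: p = (-100)·995 = -99500, q = 39·995 = 38805 is a solution.
Adding 385·259 to p and subtracting 385·101 from q gives the tidier solution (215, -80).
Indeed 202·215 + 518·(-80) = 43430 − 41440 = 1990.

p = 215, q = -80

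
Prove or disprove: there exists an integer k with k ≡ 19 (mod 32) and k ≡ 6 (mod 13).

gcd(32, 13) = 1, so the Chinese Remainder Theorem guarantees exactly one residue class mod 416 satisfying both.
Write k = 19 + 32t and require 19 + 32t ≡ 6 (mod 13), i.e. 32t ≡ 0 (mod 13).
32 ≡ 6 (mod 13), so this reads 6t ≡ 0 (mod 13). t = 0 satisfies this.
With t = 0: k = 19 + 32·0 = 19.
Indeed 19 ≡ 19 (mod 32) and 19 ≡ 6 (mod 13).

k = 19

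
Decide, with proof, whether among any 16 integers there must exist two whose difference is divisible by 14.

Partition the integers by their residue mod 14; there are 14 classes.
Since 16 > 14, two of the 16 integers must share a residue class by the pigeonhole principle; call them a and b.
Their difference a − b is then a multiple of 14.

True.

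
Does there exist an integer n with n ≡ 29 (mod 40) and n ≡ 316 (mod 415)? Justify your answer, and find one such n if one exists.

gcd(40, 415) = 5. If n ≡ 29 (mod 40) and n ≡ 316 (mod 415), then n ≡ 29 (mod 5) and n ≡ 316 (mod 5).
But 29 mod 5 = 4 while 316 mod 5 = 1, a contradiction.
So no integer satisfies both congruences.

There is no such integer.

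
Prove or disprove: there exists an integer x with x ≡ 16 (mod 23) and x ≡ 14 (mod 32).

x = 430

Since 23 and 32 share no common factor, CRT says the pair of congruences has a solution (unique mod 736).
Write x = 16 + 23t and require 16 + 23t ≡ 14 (mod 32), i.e. 23t ≡ 30 (mod 32).
Since 23·7 = 161 = 5·32 + 1, the inverse of 23 mod 32 is 7.
Multiplying by 7: t ≡ 7·30 = 210 ≡ 18 (mod 32).
With t = 18: x = 16 + 23·18 = 430.
Check: 430 mod 23 = 16, 430 mod 32 = 14. ✓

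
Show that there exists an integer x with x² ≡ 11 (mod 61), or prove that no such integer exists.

No such integer exists.

Apply Euler's criterion with the prime 61: 11 is a quadratic residue iff 11^30 ≡ 1 (mod 61), and a non-residue iff it is ≡ −1.
Squaring successively (mod 61): 11^2 = 121 ≡ 60; 11^4 ≡ 60² = 3600 ≡ 1; 11^8 ≡ 1² = 1 ≡ 1; 11^16 ≡ 1² = 1 ≡ 1.
Since 30 = 16 + 8 + 4 + 2, 11^30 ≡ 1 · 1 · 1 · 60; multiplying out mod 61: 1·1 = 1 ≡ 1, then 1·1 = 1 ≡ 1, then 1·60 = 60 ≡ 60. Thus 11^30 ≡ 60 ≡ −1 (mod 61).
By Euler's criterion 11 is a quadratic non-residue mod 61: no x satisfies x² ≡ 11 (mod 61).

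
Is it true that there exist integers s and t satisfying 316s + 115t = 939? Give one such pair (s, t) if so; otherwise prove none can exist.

s = 39, t = -99

Since gcd(316, 115) = 1, every integer is an integer combination of 316 and 115.
Run the Euclidean algorithm on 316 and 115: 316 = 2·115 + 86, 115 = 1·86 + 29, 86 = 2·29 + 28, 29 = 1·28 + 1, 28 = 28·1 + 0.
Unwinding: 1 = 29 − 1·28 = 29 − (86 − 2·29) = −86 + 3·29 = −86 + 3·(115 − 1·86) = 3·115 − 4·86 = 3·115 − 4·(316 − 2·115) = −4·316 + 11·115, i.e. 316·(-4) + 115·11 = 1.
Times 939: 316·(-3756) + 115·10329 = 939, so (-3756, 10329) solves it.
Shifting by a multiple of (115, −316) keeps it a solution: s = -3756 + 33·115 = 39, t = 10329 − 33·316 = -99.
Indeed 316·39 + 115·(-99) = 12324 − 11385 = 939.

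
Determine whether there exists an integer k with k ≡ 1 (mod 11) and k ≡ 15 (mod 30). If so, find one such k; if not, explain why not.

gcd(11, 30) = 1, so the Chinese Remainder Theorem guarantees exactly one residue class mod 330 satisfying both.
Write k = 1 + 11t and require 1 + 11t ≡ 15 (mod 30), i.e. 11t ≡ 14 (mod 30).
Since 11·11 = 121 = 4·30 + 1, the inverse of 11 mod 30 is 11.
Multiplying by 11: t ≡ 11·14 = 154 ≡ 4 (mod 30).
Taking t = 4 gives k = 1 + 11·4 = 45.
Verify: 45 = 4·11 + 1 and 45 = 1·30 + 15. ✓

k = 45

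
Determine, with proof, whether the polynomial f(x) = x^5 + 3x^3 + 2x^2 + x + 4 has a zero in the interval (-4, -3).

f has no root in that interval.

f(-4) = -1184 and f(-3) = -305, both negative, so a sign-change argument is unavailable; we show f keeps this sign on the whole interval.
Substitute x = -3 − u, where 0 < u < 1 on the interval. Expanding, f(-3 − u) = -u^5 - 15u^4 - 93u^3 - 295u^2 - 475u - 305.
All 6 nonzero coefficients of this polynomial in u are negative; hence for u > 0 the value is a sum of negative terms (the constant -305 among them).
Therefore f(x) < 0 throughout (-4, -3), and f has no zero there.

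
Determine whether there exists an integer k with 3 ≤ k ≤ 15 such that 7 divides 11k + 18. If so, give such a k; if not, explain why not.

k = 6

Scanning upward from k = 3 gives 51, 62, 73, none divisible by 7. k = 6 works, since 11·6 + 18 = 84 = 12·7.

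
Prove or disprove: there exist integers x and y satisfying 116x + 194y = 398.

x = 72, y = -41

Since gcd(116, 194) = 2 and 398 = 2·199, Bézout's identity guarantees a solution.
Dividing through by 2 reduces the equation to 58x + 97y = 199.
Euclidean algorithm: 97 = 1·58 + 39, 58 = 1·39 + 19, 39 = 2·19 + 1, 19 = 19·1 + 0.
Unwinding: 1 = 39 − 2·19 = 39 − 2·(58 − 1·39) = −2·58 + 3·39 = −2·58 + 3·(97 − 1·58) = 3·97 − 5·58, i.e. 58·(-5) + 97·3 = 1.
Times 199: 58·(-995) + 97·597 = 199, so (-995, 597) solves it.
The general solution is x = -995 + 97k, y = 597 − 58k; taking k = 11 gives the smaller pair x = 72, y = -41.
Indeed 116·72 + 194·(-41) = 8352 − 7954 = 398.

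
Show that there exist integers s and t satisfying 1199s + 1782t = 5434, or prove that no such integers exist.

Every value of 1199s + 1782t is a multiple of gcd(1199, 1782) = 11; since 11 ∣ 5434, solutions exist.
Dividing through by 11 reduces the equation to 109s + 162t = 494.
Dividing repeatedly: 162 = 1·109 + 53, 109 = 2·53 + 3, 53 = 17·3 + 2, 3 = 1·2 + 1, 2 = 2·1 + 0.
Back-substituting, 1 = 3 − 1·2 = 3 − (53 − 17·3) = −53 + 18·3 = −53 + 18·(109 − 2·53) = 18·109 − 37·53 = 18·109 − 37·(162 − 1·109) = −37·162 + 55·109; that is, 109·55 + 162·(-37) = 1.
Scaling by 494 gives the particular solution (s, t) = (27170, -18278).
Shifting by a multiple of (162, −109) keeps it a solution: s = 27170 − 167·162 = 116, t = -18278 + 167·109 = -75.
Check: 1199·116 + 1782·(-75) = 139084 − 133650 = 5434. ✓

s = 116, t = -75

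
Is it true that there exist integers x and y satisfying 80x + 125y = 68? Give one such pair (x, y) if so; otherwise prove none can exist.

Any value of 80x + 125y is a multiple of gcd(80, 125) = 5.
But 68 = 5·13 + 3, so 5 ∤ 68.
Hence no integers x, y satisfy the equation.

No such integers exist.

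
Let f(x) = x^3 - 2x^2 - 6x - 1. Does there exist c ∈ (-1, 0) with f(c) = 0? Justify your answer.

Yes, such a c exists.

f(-1) = 2 and f(0) = -1, which have opposite signs.
As a polynomial, f is continuous on every closed interval.
By the Intermediate Value Theorem f must vanish at some point of (-1, 0).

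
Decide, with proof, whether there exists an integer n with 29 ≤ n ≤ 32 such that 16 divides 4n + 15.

No such integer n in that range exists.

At n = 29, 4·29 + 15 = 131 ≡ 3 (mod 16), and each step in n adds 4, giving residues 3, 7, 11, 15 for n = 29, 30, 31, 32.
Since 0 is absent from this list, 16 ∤ 4n + 15 for every n with 29 ≤ n ≤ 32.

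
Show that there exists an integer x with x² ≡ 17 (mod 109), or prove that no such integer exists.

Apply Euler's criterion with the prime 109: 17 is a quadratic residue iff 17^54 ≡ 1 (mod 109), and a non-residue iff it is ≡ −1.
Repeated squaring mod 109: 17^2 = 289 ≡ 71; 17^4 ≡ 71² = 5041 ≡ 27; 17^8 ≡ 27² = 729 ≡ 75; 17^16 ≡ 75² = 5625 ≡ 66; 17^32 ≡ 66² = 4356 ≡ 105.
Since 54 = 32 + 16 + 4 + 2, 17^54 ≡ 105 · 66 · 27 · 71; multiplying out mod 109: 105·66 = 6930 ≡ 63, then 63·27 = 1701 ≡ 66, then 66·71 = 4686 ≡ 108. Thus 17^54 ≡ 108 ≡ −1 (mod 109).
By Euler's criterion 17 is a quadratic non-residue mod 109: no x satisfies x² ≡ 17 (mod 109).

No such integer exists.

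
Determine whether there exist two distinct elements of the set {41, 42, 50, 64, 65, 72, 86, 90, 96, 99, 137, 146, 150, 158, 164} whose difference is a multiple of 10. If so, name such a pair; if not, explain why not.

The pair (42, 72) works.

Both 42 and 72 leave remainder 2 on division by 10; their difference 30 = 3·10 is a multiple of 10.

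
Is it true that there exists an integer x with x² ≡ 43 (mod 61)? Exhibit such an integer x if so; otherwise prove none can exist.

No such integer exists.

Apply Euler's criterion with the prime 61: 43 is a quadratic residue iff 43^30 ≡ 1 (mod 61), and a non-residue iff it is ≡ −1.
Squaring successively (mod 61): 43^2 = 1849 ≡ 19; 43^4 ≡ 19² = 361 ≡ 56; 43^8 ≡ 56² = 3136 ≡ 25; 43^16 ≡ 25² = 625 ≡ 15.
Since 30 = 16 + 8 + 4 + 2, 43^30 ≡ 15 · 25 · 56 · 19; multiplying out mod 61: 15·25 = 375 ≡ 9, then 9·56 = 504 ≡ 16, then 16·19 = 304 ≡ 60. Thus 43^30 ≡ 60 ≡ −1 (mod 61).
By Euler's criterion 43 is a quadratic non-residue mod 61: no x satisfies x² ≡ 43 (mod 61).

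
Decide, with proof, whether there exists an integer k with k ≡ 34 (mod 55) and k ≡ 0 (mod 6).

k = 144

The moduli 55 and 6 are coprime, so by the Chinese Remainder Theorem a unique solution modulo 330 exists.
Write k = 34 + 55t and require 34 + 55t ≡ 0 (mod 6), i.e. 55t ≡ 2 (mod 6).
55 ≡ 1 (mod 6), so this reads 1t ≡ 2 (mod 6). So t ≡ 2 (mod 6).
With t = 2: k = 34 + 55·2 = 144.
Indeed 144 ≡ 34 (mod 55) and 144 ≡ 0 (mod 6).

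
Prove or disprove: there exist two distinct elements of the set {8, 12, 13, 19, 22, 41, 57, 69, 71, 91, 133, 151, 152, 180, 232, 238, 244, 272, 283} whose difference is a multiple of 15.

12 and 57 are such a pair.

12 mod 15 = 12 and 57 mod 15 = 12, so 57 − 12 = 45 = 3·15.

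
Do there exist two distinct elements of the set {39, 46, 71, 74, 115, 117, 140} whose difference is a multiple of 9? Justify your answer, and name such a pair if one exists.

There is no such pair.

Residues mod 9: 39↦3, 46↦1, 71↦8, 74↦2, 115↦7, 117↦0, 140↦5.
No residue repeats among the 7 elements, so no pair has difference ≡ 0 (mod 9).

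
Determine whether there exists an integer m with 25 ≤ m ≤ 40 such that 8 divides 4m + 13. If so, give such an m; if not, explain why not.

There is no such integer m in that range.

The values of 4m + 13 for m = 25, 26, …, 40 are 113, 117, 121, 125, 129, 133, 137, 141, 145, 149, 153, 157, 161, 165, 169, 173; reduced mod 8 these are 1, 5, 1, 5, 1, 5, 1, 5, 1, 5, 1, 5, 1, 5, 1, 5.
Since 0 is absent from this list, 8 ∤ 4m + 13 for every m with 25 ≤ m ≤ 40.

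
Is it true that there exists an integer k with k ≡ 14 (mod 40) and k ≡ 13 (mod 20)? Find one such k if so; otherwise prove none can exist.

No such integer exists.

Both moduli are multiples of 20 = gcd(40, 20), so any solution would satisfy k ≡ 14 and k ≡ 13 modulo 20 simultaneously.
These are incompatible: 14 − 13 = 1 is not divisible by 20.
So no integer satisfies both congruences.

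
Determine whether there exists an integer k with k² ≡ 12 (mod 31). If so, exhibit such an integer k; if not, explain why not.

Apply Euler's criterion with the prime 31: 12 is a quadratic residue iff 12^15 ≡ 1 (mod 31), and a non-residue iff it is ≡ −1.
Repeated squaring mod 31: 12^2 = 144 ≡ 20; 12^4 ≡ 20² = 400 ≡ 28; 12^8 ≡ 28² = 784 ≡ 9.
Since 15 = 8 + 4 + 2 + 1, 12^15 ≡ 9 · 28 · 20 · 12; multiplying out mod 31: 9·28 = 252 ≡ 4, then 4·20 = 80 ≡ 18, then 18·12 = 216 ≡ 30. Thus 12^15 ≡ 30 ≡ −1 (mod 31).
By Euler's criterion 12 is a quadratic non-residue mod 31: no k satisfies k² ≡ 12 (mod 31).

No, no such integer exists.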